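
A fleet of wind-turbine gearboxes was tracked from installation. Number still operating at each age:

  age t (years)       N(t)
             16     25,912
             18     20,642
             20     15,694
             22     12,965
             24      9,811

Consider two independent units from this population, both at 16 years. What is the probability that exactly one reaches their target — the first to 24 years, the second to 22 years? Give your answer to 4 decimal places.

p₁ = N(24)/N(16) = 9,811/25,912 = 0.378628; p₂ = N(22)/N(16) = 12,965/25,912 = 0.500347.
P(exactly one) = p₁(1−p₂) + (1−p₁)p₂ = 0.189183 + 0.310902 = 0.500084.

0.5001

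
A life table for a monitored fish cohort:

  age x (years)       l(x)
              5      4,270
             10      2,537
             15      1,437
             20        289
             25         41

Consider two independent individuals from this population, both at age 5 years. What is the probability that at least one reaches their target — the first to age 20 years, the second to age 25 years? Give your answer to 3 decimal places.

p₁ = l(20)/l(5) = 289/4,270 = 0.067681; p₂ = l(25)/l(5) = 41/4,270 = 0.009602.
P(at least one) = 1 − (1−p₁)(1−p₂) = 1 − 0.932319 × 0.990398 = 0.076633.

0.077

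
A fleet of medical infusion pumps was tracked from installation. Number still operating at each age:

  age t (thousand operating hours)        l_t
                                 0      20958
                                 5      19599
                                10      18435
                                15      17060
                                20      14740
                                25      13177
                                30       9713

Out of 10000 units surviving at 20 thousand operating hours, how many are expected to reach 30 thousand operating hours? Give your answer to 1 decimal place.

6589.6

The relevant probability is 9713/14740 = 0.658955.
Expected number = 10000 × 0.658955 = 6589.6.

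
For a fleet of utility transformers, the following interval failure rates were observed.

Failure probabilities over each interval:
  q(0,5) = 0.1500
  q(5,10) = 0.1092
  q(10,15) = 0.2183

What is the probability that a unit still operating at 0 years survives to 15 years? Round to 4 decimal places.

0.5919

Survival from 0 to 15 is the product of surviving each interval: (1 − 0.1500) × (1 − 0.1092) × (1 − 0.2183).
= 0.8500 × 0.8908 × 0.7817 = 0.591888.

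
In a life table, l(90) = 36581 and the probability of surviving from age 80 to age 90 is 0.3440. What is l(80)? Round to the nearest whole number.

l(80) = l(90) / p = 36581 / 0.3440 = 106340.

106340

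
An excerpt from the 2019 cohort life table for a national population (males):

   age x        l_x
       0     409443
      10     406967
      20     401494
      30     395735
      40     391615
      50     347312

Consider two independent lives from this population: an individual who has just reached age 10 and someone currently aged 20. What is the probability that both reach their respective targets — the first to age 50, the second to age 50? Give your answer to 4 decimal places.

p₁ = l_50/l_10 = 347312/406967 = 0.853416; p₂ = l_50/l_20 = 347312/401494 = 0.865049.
P(both) = p₁ × p₂ = 0.853416 × 0.865049 = 0.738247.

0.7382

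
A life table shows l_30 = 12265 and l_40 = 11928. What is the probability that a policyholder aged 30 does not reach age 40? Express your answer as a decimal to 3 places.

0.027

P(die before 40 | alive at 30) = 1 − l_40/l_30 = 1 − 11928/12265 = (337)/12265 = 0.027477.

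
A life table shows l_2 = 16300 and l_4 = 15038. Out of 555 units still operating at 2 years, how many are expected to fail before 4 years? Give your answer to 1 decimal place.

The relevant probability is 1 − 15038/16300 = 0.077423.
Expected number = 555 × 0.077423 = 43.0.

43.0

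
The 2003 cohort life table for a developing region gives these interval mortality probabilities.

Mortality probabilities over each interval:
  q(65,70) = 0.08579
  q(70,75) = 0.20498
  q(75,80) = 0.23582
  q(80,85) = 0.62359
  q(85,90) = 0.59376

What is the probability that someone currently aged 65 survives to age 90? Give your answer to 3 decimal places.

Chaining the interval survival probabilities: (1 − 0.08579) × (1 − 0.20498) × (1 − 0.23582) × (1 − 0.62359) × (1 − 0.59376).
= 0.91421 × 0.79502 × 0.76418 × 0.37641 × 0.40624 = 0.084930.

0.085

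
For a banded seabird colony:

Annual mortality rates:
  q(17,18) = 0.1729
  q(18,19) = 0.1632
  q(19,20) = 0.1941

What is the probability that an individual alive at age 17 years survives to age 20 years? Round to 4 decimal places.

0.5578

The overall survival probability is (1 − 0.1729) × (1 − 0.1632) × (1 − 0.1941).
= 0.8271 × 0.8368 × 0.8059 = 0.557777.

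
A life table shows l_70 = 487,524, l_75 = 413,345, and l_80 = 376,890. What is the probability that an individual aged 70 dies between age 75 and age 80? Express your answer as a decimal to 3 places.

This is the probability of reaching 75 but not 80, conditional on being alive at 70: (l_75 − l_80) / l_70.
= (413,345 − 376,890) / 487,524 = 36,455 / 487,524 = 0.074776.

0.075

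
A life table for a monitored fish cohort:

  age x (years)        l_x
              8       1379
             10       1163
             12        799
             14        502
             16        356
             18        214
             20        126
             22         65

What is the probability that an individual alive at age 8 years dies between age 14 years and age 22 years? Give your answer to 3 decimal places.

0.317

This is the probability of reaching 14 but not 22, conditional on being alive at 8: (l_14 − l_22) / l_8.
= (502 − 65) / 1379 = 437 / 1379 = 0.316896.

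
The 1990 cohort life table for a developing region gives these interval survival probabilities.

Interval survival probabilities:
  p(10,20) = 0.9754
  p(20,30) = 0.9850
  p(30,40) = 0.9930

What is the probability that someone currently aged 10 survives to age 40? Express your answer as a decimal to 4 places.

0.9540

Chaining the interval survival probabilities: 0.9754 × 0.9850 × 0.9930.
= 0.954044.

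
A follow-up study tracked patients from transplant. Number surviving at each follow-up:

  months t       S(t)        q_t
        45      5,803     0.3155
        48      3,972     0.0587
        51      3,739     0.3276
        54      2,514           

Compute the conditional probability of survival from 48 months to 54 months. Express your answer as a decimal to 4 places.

0.6329

The conditional survival probability is S(54)/S(48) = 2,514/3,972 = 0.632931.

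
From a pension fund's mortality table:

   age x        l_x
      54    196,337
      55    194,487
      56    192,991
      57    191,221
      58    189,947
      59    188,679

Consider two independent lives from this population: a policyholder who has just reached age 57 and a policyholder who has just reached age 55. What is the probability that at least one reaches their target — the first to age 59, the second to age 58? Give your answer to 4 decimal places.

0.9997

p₁ = l_59/l_57 = 188,679/191,221 = 0.986706; p₂ = l_58/l_55 = 189,947/194,487 = 0.976657.
P(at least one) = 1 − (1−p₁)(1−p₂) = 1 − 0.013294 × 0.023343 = 0.999690.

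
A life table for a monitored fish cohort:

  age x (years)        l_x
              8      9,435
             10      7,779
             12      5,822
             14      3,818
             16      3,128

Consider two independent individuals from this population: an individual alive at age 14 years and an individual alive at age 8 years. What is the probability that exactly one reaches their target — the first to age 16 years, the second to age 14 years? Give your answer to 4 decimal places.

0.5609

p₁ = l_16/l_14 = 3,128/3,818 = 0.819277; p₂ = l_14/l_8 = 3,818/9,435 = 0.404663.
P(exactly one) = p₁(1−p₂) + (1−p₁)p₂ = 0.487746 + 0.073132 = 0.560878.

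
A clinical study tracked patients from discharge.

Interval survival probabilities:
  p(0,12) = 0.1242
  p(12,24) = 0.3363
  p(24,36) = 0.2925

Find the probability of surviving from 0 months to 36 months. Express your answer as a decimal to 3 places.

Survival from 0 to 36 is the product of surviving each interval: 0.1242 × 0.3363 × 0.2925.
= 0.012217.

0.012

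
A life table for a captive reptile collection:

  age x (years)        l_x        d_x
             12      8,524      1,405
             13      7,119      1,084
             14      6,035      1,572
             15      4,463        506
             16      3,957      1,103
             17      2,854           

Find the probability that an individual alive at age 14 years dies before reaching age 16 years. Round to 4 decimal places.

P(die before 16 | alive at 14) = 1 − l_16/l_14 = 1 − 3,957/6,035 = (2,078)/6,035 = 0.344325.

0.3443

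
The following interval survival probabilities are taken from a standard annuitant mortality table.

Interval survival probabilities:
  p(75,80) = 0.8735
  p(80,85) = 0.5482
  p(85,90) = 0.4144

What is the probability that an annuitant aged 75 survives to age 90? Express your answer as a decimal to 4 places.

Chaining the interval survival probabilities: 0.8735 × 0.5482 × 0.4144.
= 0.198437.

0.1984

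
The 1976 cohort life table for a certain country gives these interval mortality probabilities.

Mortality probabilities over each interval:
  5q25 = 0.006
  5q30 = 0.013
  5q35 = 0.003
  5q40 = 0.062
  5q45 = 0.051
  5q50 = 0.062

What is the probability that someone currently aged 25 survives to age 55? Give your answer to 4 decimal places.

0.8167

The overall survival probability is (1 − 0.006) × (1 − 0.013) × (1 − 0.003) × (1 − 0.062) × (1 − 0.051) × (1 − 0.062).
= 0.994 × 0.987 × 0.997 × 0.938 × 0.949 × 0.938 = 0.816715.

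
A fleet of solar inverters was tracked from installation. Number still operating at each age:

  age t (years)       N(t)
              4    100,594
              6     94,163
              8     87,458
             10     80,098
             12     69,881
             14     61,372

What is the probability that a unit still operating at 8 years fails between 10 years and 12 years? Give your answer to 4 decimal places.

0.1168

This is the probability of reaching 10 but not 12, conditional on being operational at 8: (N(10) − N(12)) / N(8).
= (80,098 − 69,881) / 87,458 = 10,217 / 87,458 = 0.116822.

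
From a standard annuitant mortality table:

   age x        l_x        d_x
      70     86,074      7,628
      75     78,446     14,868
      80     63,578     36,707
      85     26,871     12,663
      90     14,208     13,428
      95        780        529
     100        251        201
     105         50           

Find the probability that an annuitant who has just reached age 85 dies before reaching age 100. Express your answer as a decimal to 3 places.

P(die before 100 | alive at 85) = 1 − l_100/l_85 = 1 − 251/26,871 = (26,620)/26,871 = 0.990659.

0.991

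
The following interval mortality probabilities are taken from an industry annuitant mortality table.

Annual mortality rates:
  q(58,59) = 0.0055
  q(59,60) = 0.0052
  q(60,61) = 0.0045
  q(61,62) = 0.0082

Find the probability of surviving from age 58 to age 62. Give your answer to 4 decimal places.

P(survive 58→62) = (1 − 0.0055) × (1 − 0.0052) × (1 − 0.0045) × (1 − 0.0082).
= 0.9945 × 0.9948 × 0.9955 × 0.9918 = 0.976801.

0.9768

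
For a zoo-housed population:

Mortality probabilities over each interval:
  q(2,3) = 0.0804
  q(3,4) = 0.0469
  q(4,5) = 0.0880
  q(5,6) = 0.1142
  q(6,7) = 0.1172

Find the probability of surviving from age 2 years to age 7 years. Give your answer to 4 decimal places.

P(survive 2→7) = (1 − 0.0804) × (1 − 0.0469) × (1 − 0.0880) × (1 − 0.1142) × (1 − 0.1172).
= 0.9196 × 0.9531 × 0.9120 × 0.8858 × 0.8828 = 0.625072.

0.6251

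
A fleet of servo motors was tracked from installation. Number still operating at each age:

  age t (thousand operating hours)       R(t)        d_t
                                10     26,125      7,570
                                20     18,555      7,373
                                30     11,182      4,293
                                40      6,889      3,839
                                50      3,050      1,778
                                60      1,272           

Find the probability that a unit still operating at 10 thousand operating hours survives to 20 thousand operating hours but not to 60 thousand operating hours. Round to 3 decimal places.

This is the probability of reaching 20 but not 60, conditional on being operational at 10: (R(20) − R(60)) / R(10).
= (18,555 − 1,272) / 26,125 = 17,283 / 26,125 = 0.661550.

0.662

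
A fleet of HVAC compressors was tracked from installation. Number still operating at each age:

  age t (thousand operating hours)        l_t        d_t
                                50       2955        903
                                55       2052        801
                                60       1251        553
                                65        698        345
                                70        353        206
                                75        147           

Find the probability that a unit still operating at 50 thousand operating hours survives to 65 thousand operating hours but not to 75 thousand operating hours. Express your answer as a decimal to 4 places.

0.1865

This is the probability of reaching 65 but not 75, conditional on being operational at 50: (l_65 − l_75) / l_50.
= (698 − 147) / 2955 = 551 / 2955 = 0.186464.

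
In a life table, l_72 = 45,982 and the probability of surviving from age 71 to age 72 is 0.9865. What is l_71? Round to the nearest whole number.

46611

l_71 = l_72 / p = 45,982 / 0.9865 = 46611.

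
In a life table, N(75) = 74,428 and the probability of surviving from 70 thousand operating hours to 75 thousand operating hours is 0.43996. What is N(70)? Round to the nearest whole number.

N(70) = N(75) / p = 74,428 / 0.43996 = 169170.

169170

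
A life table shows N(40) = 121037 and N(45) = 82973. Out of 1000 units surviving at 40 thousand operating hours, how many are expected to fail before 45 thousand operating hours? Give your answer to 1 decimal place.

The relevant probability is 1 − 82973/121037 = 0.314482.
Expected number = 1000 × 0.314482 = 314.5.

314.5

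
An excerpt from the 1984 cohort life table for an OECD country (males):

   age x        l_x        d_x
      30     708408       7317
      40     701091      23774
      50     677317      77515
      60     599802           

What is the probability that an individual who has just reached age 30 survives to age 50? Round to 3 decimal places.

0.956

We want 20p30 = l_50/l_30.
The conditional survival probability is l_50/l_30 = 677317/708408 = 0.956111.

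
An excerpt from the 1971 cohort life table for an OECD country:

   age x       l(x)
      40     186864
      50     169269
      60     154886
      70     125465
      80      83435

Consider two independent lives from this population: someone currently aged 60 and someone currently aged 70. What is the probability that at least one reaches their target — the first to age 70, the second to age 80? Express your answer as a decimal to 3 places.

0.936

p₁ = l(70)/l(60) = 125465/154886 = 0.810047; p₂ = l(80)/l(70) = 83435/125465 = 0.665006.
P(at least one) = 1 − (1−p₁)(1−p₂) = 1 − 0.189953 × 0.334994 = 0.936367.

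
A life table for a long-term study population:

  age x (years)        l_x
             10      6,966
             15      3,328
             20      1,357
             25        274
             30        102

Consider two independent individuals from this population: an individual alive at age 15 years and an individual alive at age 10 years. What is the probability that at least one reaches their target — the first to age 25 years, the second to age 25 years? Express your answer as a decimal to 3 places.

p₁ = l_25/l_15 = 274/3,328 = 0.082332; p₂ = l_25/l_10 = 274/6,966 = 0.039334.
P(at least one) = 1 − (1−p₁)(1−p₂) = 1 − 0.917668 × 0.960666 = 0.118428.

0.118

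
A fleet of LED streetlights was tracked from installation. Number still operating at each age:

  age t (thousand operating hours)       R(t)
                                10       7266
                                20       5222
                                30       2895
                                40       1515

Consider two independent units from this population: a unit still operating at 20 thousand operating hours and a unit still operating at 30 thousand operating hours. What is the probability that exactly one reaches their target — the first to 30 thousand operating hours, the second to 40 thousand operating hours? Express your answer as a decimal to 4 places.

p₁ = R(30)/R(20) = 2895/5222 = 0.554385; p₂ = R(40)/R(30) = 1515/2895 = 0.523316.
P(exactly one) = p₁(1−p₂) + (1−p₁)p₂ = 0.264266 + 0.233197 = 0.497464.

0.4975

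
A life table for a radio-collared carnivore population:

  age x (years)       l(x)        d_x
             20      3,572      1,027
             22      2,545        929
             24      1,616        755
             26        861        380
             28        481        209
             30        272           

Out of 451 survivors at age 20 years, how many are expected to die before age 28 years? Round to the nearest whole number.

The relevant probability is 1 − 481/3,572 = 0.865342.
Expected number = 451 × 0.865342 = 390.

390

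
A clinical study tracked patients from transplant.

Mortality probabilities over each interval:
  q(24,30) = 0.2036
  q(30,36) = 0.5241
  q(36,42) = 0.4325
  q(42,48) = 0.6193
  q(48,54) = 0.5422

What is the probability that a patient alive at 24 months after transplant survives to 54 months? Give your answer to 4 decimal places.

Survival from 24 to 54 is the product of surviving each interval: (1 − 0.2036) × (1 − 0.5241) × (1 − 0.4325) × (1 − 0.6193) × (1 − 0.5422).
= 0.7964 × 0.4759 × 0.5675 × 0.3807 × 0.4578 = 0.037486.

0.0375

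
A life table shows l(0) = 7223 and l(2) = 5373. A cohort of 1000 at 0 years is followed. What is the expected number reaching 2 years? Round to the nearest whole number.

744

The relevant probability is 5373/7223 = 0.743874.
Expected number = 1000 × 0.743874 = 744.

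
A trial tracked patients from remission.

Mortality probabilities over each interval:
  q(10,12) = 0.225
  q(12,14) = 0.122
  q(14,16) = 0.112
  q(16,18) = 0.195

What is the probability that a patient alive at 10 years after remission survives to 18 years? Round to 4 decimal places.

P(survive 10→18) = (1 − 0.225) × (1 − 0.122) × (1 − 0.112) × (1 − 0.195).
= 0.775 × 0.878 × 0.888 × 0.805 = 0.486413.

0.4864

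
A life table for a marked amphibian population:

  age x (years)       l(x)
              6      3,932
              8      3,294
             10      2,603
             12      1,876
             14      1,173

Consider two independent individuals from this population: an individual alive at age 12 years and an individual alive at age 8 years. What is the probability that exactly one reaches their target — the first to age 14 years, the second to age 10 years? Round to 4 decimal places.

p₁ = l(14)/l(12) = 1,173/1,876 = 0.625267; p₂ = l(10)/l(8) = 2,603/3,294 = 0.790225.
P(exactly one) = p₁(1−p₂) + (1−p₁)p₂ = 0.131165 + 0.296123 = 0.427289.

0.4273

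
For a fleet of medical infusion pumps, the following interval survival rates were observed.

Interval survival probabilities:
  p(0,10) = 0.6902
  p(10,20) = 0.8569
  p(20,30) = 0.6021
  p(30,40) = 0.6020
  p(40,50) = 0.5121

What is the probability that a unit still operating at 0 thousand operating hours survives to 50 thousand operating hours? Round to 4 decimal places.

The overall survival probability is 0.6902 × 0.8569 × 0.6021 × 0.6020 × 0.5121.
= 0.109780.

0.1098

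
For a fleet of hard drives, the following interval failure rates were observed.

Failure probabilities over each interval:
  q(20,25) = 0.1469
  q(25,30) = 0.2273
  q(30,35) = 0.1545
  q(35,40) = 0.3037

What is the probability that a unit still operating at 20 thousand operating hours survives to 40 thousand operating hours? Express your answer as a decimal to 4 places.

0.3881

The overall survival probability is (1 − 0.1469) × (1 − 0.2273) × (1 − 0.1545) × (1 − 0.3037).
= 0.8531 × 0.7727 × 0.8455 × 0.6963 = 0.388080.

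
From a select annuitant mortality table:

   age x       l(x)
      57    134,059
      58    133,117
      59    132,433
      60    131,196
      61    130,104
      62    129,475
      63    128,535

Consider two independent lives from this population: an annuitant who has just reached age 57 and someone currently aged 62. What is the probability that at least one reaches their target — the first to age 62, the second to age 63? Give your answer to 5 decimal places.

p₁ = l(62)/l(57) = 129,475/134,059 = 0.965806; p₂ = l(63)/l(62) = 128,535/129,475 = 0.992740.
P(at least one) = 1 − (1−p₁)(1−p₂) = 1 − 0.034194 × 0.007260 = 0.999752.

0.99975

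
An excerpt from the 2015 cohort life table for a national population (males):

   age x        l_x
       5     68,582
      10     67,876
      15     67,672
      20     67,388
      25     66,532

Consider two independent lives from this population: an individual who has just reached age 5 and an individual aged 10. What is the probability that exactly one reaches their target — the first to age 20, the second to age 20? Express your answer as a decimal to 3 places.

0.024

p₁ = l_20/l_5 = 67,388/68,582 = 0.982590; p₂ = l_20/l_10 = 67,388/67,876 = 0.992810.
P(exactly one) = p₁(1−p₂) + (1−p₁)p₂ = 0.007065 + 0.017285 = 0.024350.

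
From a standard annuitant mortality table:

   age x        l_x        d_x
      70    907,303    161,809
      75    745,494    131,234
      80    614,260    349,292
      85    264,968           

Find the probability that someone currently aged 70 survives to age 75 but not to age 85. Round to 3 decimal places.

We want 5|10q70 = (l_75 − l_85)/l_70.
This is the probability of reaching 75 but not 85, conditional on being alive at 70: (l_75 − l_85) / l_70.
= (745,494 − 264,968) / 907,303 = 480,526 / 907,303 = 0.529620.

0.530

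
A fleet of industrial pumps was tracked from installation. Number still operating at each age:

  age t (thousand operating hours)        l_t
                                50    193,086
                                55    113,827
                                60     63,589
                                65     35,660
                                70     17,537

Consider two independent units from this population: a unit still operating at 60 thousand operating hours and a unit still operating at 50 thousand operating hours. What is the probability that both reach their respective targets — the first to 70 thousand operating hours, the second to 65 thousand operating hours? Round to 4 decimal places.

p₁ = l_70/l_60 = 17,537/63,589 = 0.275787; p₂ = l_65/l_50 = 35,660/193,086 = 0.184685.
P(both) = p₁ × p₂ = 0.275787 × 0.184685 = 0.050934.

0.0509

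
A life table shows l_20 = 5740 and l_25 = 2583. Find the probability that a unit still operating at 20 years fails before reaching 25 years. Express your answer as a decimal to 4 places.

0.5500

P(fail before 25 | operational at 20) = 1 − l_25/l_20 = 1 − 2583/5740 = (3157)/5740 = 0.550000.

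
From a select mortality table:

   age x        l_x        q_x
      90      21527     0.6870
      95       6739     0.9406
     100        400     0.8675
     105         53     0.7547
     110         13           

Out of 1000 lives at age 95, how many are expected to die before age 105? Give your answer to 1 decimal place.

The relevant probability is 1 − 53/6739 = 0.992135.
Expected number = 1000 × 0.992135 = 992.1.

992.1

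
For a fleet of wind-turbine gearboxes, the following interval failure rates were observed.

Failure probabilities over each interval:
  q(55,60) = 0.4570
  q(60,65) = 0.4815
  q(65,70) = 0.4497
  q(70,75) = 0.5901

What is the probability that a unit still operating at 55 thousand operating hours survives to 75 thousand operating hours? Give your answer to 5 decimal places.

The overall survival probability is (1 − 0.4570) × (1 − 0.4815) × (1 − 0.4497) × (1 − 0.5901).
= 0.5430 × 0.5185 × 0.5503 × 0.4099 = 0.063508.

0.06351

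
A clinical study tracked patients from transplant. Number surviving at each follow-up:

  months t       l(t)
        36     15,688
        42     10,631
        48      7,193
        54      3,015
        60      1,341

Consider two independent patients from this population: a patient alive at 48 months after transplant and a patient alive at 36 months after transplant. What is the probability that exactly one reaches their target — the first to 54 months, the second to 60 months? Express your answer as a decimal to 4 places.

p₁ = l(54)/l(48) = 3,015/7,193 = 0.419158; p₂ = l(60)/l(36) = 1,341/15,688 = 0.085479.
P(exactly one) = p₁(1−p₂) + (1−p₁)p₂ = 0.383329 + 0.049650 = 0.432979.

0.4330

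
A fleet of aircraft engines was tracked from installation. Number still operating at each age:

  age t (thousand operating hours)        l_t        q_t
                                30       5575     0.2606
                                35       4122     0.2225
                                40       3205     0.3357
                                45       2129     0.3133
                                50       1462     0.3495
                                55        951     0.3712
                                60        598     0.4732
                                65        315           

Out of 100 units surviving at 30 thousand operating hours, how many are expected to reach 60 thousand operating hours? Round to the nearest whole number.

11

The relevant probability is 598/5575 = 0.107265.
Expected number = 100 × 0.107265 = 11.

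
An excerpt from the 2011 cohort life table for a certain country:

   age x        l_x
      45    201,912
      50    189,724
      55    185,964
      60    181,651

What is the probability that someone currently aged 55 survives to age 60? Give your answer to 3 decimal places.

We want 5p55 = l_60/l_55.
The conditional survival probability is l_60/l_55 = 181,651/185,964 = 0.976807.

0.977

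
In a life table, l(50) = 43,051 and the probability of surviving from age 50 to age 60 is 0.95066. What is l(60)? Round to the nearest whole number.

l(60) = l(50) × p = 43,051 × 0.95066 = 40927.

40927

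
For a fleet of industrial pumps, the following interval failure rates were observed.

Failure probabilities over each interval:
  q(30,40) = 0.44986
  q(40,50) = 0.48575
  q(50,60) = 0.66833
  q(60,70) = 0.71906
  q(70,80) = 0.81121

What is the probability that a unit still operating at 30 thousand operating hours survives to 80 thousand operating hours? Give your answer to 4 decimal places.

P(survive 30→80) = (1 − 0.44986) × (1 − 0.48575) × (1 − 0.66833) × (1 − 0.71906) × (1 − 0.81121).
= 0.55014 × 0.51425 × 0.33167 × 0.28094 × 0.18879 = 0.004977.

0.0050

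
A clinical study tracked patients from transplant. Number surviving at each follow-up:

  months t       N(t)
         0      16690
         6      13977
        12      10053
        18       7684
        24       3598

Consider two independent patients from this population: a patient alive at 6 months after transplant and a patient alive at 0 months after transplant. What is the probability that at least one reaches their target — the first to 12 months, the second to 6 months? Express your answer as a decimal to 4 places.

p₁ = N(12)/N(6) = 10053/13977 = 0.719253; p₂ = N(6)/N(0) = 13977/16690 = 0.837448.
P(at least one) = 1 − (1−p₁)(1−p₂) = 1 − 0.280747 × 0.162552 = 0.954364.

0.9544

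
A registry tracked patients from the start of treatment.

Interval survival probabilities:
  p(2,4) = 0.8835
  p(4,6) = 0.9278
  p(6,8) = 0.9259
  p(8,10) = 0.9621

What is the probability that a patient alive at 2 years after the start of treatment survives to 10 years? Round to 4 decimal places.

Survival from 2 to 10 is the product of surviving each interval: 0.8835 × 0.9278 × 0.9259 × 0.9621.
= 0.730206.

0.7302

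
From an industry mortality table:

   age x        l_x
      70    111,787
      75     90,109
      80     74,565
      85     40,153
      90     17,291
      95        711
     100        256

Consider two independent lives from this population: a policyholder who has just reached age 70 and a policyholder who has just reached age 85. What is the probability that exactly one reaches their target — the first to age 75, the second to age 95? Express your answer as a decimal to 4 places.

0.7952

p₁ = l_75/l_70 = 90,109/111,787 = 0.806078; p₂ = l_95/l_85 = 711/40,153 = 0.017707.
P(exactly one) = p₁(1−p₂) + (1−p₁)p₂ = 0.791805 + 0.003434 = 0.795239.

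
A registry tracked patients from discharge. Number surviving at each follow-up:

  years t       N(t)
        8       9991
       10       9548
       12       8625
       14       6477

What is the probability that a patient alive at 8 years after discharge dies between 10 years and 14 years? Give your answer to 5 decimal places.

This is the probability of reaching 10 but not 14, conditional on being alive at 8: (N(10) − N(14)) / N(8).
= (9548 − 6477) / 9991 = 3071 / 9991 = 0.307377.

0.30738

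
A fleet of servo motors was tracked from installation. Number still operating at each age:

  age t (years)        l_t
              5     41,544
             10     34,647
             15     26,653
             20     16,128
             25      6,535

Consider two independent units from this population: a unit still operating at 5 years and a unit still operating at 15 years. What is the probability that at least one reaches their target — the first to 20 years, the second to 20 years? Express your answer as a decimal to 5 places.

0.75841

p₁ = l_20/l_5 = 16,128/41,544 = 0.388215; p₂ = l_20/l_15 = 16,128/26,653 = 0.605110.
P(at least one) = 1 − (1−p₁)(1−p₂) = 1 − 0.611785 × 0.394890 = 0.758412.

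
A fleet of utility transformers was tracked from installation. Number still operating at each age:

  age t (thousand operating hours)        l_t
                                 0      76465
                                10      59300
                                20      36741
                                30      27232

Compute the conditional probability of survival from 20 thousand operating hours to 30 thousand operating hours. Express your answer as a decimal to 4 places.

The conditional survival probability is l_30/l_20 = 27232/36741 = 0.741188.

0.7412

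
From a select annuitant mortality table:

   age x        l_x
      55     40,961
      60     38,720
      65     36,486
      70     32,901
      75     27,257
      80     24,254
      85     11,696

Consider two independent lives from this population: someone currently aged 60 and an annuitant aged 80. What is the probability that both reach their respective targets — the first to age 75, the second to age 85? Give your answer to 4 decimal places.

p₁ = l_75/l_60 = 27,257/38,720 = 0.703951; p₂ = l_85/l_80 = 11,696/24,254 = 0.482230.
P(both) = p₁ × p₂ = 0.703951 × 0.482230 = 0.339466.

0.3395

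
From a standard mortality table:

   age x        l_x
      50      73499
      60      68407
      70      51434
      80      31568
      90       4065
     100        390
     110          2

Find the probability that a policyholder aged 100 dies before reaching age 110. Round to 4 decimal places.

0.9949

P(die before 110 | alive at 100) = 1 − l_110/l_100 = 1 − 2/390 = (388)/390 = 0.994872.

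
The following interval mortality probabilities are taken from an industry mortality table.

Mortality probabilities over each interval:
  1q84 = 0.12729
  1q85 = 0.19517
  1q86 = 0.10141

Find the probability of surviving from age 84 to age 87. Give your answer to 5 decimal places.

0.63115

The overall survival probability is (1 − 0.12729) × (1 − 0.19517) × (1 − 0.10141).
= 0.87271 × 0.80483 × 0.89859 = 0.631155.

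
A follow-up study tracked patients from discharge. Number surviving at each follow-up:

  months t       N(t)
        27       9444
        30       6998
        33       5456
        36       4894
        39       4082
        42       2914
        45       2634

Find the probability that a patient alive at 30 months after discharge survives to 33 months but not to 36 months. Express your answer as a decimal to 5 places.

This is the probability of reaching 33 but not 36, conditional on being alive at 30: (N(33) − N(36)) / N(30).
= (5456 − 4894) / 6998 = 562 / 6998 = 0.080309.

0.08031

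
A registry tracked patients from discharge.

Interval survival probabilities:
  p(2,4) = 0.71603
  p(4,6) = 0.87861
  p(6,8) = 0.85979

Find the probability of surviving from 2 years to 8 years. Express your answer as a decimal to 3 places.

The overall survival probability is 0.71603 × 0.87861 × 0.85979.
= 0.540903.

0.541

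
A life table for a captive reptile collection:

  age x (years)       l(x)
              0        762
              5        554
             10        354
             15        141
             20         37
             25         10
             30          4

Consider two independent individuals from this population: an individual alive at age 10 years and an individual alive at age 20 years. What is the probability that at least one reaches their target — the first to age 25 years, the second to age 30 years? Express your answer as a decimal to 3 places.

p₁ = l(25)/l(10) = 10/354 = 0.028249; p₂ = l(30)/l(20) = 4/37 = 0.108108.
P(at least one) = 1 − (1−p₁)(1−p₂) = 1 − 0.971751 × 0.891892 = 0.133303.

0.133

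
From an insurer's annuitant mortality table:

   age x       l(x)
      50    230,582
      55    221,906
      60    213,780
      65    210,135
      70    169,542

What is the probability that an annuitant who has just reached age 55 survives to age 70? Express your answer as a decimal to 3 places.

0.764

The conditional survival probability is l(70)/l(55) = 169,542/221,906 = 0.764026.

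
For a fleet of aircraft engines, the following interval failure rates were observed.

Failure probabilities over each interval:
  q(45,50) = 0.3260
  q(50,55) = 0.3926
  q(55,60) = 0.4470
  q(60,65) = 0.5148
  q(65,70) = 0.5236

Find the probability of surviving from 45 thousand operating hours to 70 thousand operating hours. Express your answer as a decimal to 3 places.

0.052

Survival from 45 to 70 is the product of surviving each interval: (1 − 0.3260) × (1 − 0.3926) × (1 − 0.4470) × (1 − 0.5148) × (1 − 0.5236).
= 0.6740 × 0.6074 × 0.5530 × 0.4852 × 0.4764 = 0.052330.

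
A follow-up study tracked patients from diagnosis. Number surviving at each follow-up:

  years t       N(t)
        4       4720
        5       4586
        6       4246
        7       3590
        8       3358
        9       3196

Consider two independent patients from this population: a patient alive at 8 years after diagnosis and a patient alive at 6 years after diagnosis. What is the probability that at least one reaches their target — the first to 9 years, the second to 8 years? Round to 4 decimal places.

p₁ = N(9)/N(8) = 3196/3358 = 0.951757; p₂ = N(8)/N(6) = 3358/4246 = 0.790862.
P(at least one) = 1 − (1−p₁)(1−p₂) = 1 − 0.048243 × 0.209138 = 0.989911.

0.9899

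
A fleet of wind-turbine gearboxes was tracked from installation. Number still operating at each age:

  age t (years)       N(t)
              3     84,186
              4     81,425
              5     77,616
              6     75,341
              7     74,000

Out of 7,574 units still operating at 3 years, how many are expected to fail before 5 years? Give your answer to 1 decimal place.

The relevant probability is 1 − 77,616/84,186 = 0.078041.
Expected number = 7,574 × 0.078041 = 591.1.

591.1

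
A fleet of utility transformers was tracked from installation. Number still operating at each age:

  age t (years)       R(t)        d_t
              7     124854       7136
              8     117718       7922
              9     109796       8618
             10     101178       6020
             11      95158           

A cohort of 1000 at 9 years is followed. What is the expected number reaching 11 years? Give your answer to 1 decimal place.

866.7

The relevant probability is 95158/109796 = 0.866680.
Expected number = 1000 × 0.866680 = 866.7.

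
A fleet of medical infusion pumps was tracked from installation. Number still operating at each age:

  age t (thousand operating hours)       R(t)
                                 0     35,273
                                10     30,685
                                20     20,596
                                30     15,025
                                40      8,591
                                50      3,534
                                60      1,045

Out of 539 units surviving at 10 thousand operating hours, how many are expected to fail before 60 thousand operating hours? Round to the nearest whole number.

521

The relevant probability is 1 − 1,045/30,685 = 0.965944.
Expected number = 539 × 0.965944 = 521.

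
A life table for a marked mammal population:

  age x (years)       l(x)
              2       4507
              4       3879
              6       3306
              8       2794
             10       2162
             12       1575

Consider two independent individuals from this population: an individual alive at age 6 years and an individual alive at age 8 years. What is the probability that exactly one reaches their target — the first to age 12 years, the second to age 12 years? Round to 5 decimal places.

p₁ = l(12)/l(6) = 1575/3306 = 0.476407; p₂ = l(12)/l(8) = 1575/2794 = 0.563708.
P(exactly one) = p₁(1−p₂) + (1−p₁)p₂ = 0.207853 + 0.295154 = 0.503006.

0.50301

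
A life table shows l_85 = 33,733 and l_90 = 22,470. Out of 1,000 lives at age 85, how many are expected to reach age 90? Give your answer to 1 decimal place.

666.1

The relevant probability is 22,470/33,733 = 0.666113.
Expected number = 1,000 × 0.666113 = 666.1.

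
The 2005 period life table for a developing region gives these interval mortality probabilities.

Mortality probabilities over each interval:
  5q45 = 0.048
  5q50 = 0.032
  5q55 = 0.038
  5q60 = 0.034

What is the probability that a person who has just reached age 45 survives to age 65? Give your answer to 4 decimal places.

Survival from 45 to 65 is the product of surviving each interval: (1 − 0.048) × (1 − 0.032) × (1 − 0.038) × (1 − 0.034).
= 0.952 × 0.968 × 0.962 × 0.966 = 0.856376.

0.8564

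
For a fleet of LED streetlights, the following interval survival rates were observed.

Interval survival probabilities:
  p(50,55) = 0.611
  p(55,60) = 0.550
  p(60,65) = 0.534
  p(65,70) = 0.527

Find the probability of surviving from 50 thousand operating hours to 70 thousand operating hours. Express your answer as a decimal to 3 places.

P(survive 50→70) = 0.611 × 0.550 × 0.534 × 0.527.
= 0.094571.

0.095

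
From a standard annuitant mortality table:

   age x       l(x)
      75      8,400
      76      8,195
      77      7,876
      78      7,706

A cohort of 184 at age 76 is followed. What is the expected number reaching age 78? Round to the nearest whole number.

173

The relevant probability is 7,706/8,195 = 0.940329.
Expected number = 184 × 0.940329 = 173.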